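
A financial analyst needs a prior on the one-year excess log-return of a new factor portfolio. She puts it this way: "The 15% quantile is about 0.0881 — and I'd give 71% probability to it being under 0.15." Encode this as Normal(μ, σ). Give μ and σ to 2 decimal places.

μ = 0.13, σ = 0.04

For Normal(μ,σ), the p-quantile is μ + z_p·σ. Here z_{0.15} = -1.036, z_{0.71} = 0.5534.
So 0.0881 = μ − 1.036σ and 0.15 = μ + 0.5534σ.
Subtracting: σ = (0.15 − 0.0881)/(0.5534 − (-1.036)) = 0.04.
Then μ = 0.0881 − (-1.036)·0.04 = 0.13.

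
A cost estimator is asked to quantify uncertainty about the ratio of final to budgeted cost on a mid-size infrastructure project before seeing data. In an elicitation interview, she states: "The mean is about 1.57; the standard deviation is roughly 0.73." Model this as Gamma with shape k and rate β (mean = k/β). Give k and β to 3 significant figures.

For Gamma(k, rate β): mean = k/β, variance = k/β², so CV = 1/√k.
CV = SD/mean = 0.73/1.57 = 0.465, hence k = 1/CV² = 4.63.
Then β = k/mean = 4.63/1.57 = 2.95.

k ≈ 4.63, β ≈ 2.95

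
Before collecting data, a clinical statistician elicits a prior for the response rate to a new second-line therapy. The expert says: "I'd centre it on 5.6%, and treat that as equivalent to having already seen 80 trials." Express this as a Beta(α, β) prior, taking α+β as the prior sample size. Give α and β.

Under the effective-sample-size interpretation, Beta(α, β) has prior mean α/(α+β) and prior sample size α+β.
So α+β = 80 and α/(α+β) = 0.056, giving α = 0.056·80 = 4.48 and β = 80 − 4.48 = 75.52.

α = 4.48, β = 75.52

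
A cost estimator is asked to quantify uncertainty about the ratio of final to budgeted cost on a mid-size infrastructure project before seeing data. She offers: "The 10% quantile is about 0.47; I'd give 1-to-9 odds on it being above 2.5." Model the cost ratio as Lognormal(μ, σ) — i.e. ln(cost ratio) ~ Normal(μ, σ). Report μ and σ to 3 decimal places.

If T ~ Lognormal(μ,σ) then ln T ~ Normal(μ,σ), so the p-quantile of ln T is μ + z_p·σ.
ln(0.47) = -0.755 and ln(2.5) = 0.9163; z_{0.1} = -1.282, z_{0.9} = 1.282.
σ = (0.9163 − -0.755)/(1.282 − (-1.282)) = 0.652.
μ = -0.755 − (-1.282)·0.652 = 0.081.

μ ≈ 0.081, σ ≈ 0.652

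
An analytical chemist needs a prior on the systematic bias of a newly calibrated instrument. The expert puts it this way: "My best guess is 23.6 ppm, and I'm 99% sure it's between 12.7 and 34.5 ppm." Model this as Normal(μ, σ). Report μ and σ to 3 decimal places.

A symmetric 99% interval runs μ ± z·σ with z = 2.576.
Half-width = 10.9, so σ = 10.9/2.576 = 4.232.
μ is the stated best guess, 23.600.

μ = 23.600, σ = 4.232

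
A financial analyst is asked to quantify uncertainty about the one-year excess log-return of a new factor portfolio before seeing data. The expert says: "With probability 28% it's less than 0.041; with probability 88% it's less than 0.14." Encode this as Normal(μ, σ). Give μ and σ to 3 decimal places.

For Normal(μ,σ), the p-quantile is μ + z_p·σ. Here z_{0.28} = -0.5828, z_{0.88} = 1.175.
So 0.041 = μ − 0.5828σ and 0.14 = μ + 1.175σ.
Subtracting: σ = (0.14 − 0.041)/(1.175 − (-0.5828)) = 0.056.
Then μ = 0.041 − (-0.5828)·0.056 = 0.074.

μ = 0.074, σ = 0.056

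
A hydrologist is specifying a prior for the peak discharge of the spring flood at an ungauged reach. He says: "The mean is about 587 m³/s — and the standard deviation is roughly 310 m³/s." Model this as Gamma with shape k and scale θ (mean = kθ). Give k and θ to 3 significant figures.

For Gamma(k, scale θ): mean = kθ, variance = kθ², so CV = 1/√k.
CV = SD/mean = 310/587 = 0.5281, hence k = 1/CV² = 3.59.
Then θ = mean/k = 587/3.59 = 164.

k ≈ 3.59, θ ≈ 164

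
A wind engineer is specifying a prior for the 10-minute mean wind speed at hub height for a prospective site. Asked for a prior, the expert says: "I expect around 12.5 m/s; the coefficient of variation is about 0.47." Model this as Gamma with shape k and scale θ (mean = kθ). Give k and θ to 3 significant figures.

For Gamma(k, scale θ): mean = kθ, variance = kθ², so CV = 1/√k.
CV = 0.47, hence k = 1/CV² = 4.53.
Then θ = mean/k = 12.5/4.53 = 2.76.

k ≈ 4.53, θ ≈ 2.76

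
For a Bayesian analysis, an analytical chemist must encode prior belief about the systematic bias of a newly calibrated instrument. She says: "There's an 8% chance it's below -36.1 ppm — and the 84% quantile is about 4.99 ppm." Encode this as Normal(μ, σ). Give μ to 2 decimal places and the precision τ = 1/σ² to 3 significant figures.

μ = -12.04, τ = 0.00341

For Normal(μ,σ), the p-quantile is μ + z_p·σ. Here z_{0.08} = -1.405, z_{0.84} = 0.9945.
So -36.1 = μ − 1.405σ and 4.99 = μ + 0.9945σ.
Subtracting: σ = (4.99 − -36.1)/(0.9945 − (-1.405)) = 17.12.
Then μ = -36.1 − (-1.405)·17.12 = -12.04.
Precision τ = 1/σ² = 1/17.12² = 0.00341.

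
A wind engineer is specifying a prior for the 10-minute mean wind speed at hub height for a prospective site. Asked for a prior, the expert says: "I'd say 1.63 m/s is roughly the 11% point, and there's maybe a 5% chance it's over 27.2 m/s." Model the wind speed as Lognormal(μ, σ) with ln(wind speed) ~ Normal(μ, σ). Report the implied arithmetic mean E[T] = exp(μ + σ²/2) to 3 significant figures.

If T ~ Lognormal(μ,σ) then ln T ~ Normal(μ,σ), so the p-quantile of ln T is μ + z_p·σ.
ln(1.63) = 0.4886 and ln(27.2) = 3.303; z_{0.11} = -1.227, z_{0.95} = 1.645.
σ = (3.303 − 0.4886)/(1.645 − (-1.227)) = 0.980.
μ = 0.4886 − (-1.227)·0.980 = 1.691.
E[T] = exp(μ + σ²/2) = exp(1.691 + 0.4804) = 8.77 m/s.

E[T] ≈ 8.77 m/s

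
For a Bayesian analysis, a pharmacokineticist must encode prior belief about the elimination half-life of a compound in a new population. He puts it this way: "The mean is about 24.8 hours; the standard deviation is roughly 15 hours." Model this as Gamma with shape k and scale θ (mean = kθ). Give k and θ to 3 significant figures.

k ≈ 2.73, θ ≈ 9.07

For Gamma(k, scale θ): mean = kθ, variance = kθ², so CV = 1/√k.
CV = SD/mean = 15/24.8 = 0.6048, hence k = 1/CV² = 2.73.
Then θ = mean/k = 24.8/2.73 = 9.07.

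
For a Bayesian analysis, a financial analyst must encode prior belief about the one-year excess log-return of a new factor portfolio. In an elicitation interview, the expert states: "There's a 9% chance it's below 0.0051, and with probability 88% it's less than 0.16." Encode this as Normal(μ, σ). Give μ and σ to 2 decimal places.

μ = 0.09, σ = 0.06

For Normal(μ,σ), the p-quantile is μ + z_p·σ. Here z_{0.09} = -1.341, z_{0.88} = 1.175.
So 0.0051 = μ − 1.341σ and 0.16 = μ + 1.175σ.
Subtracting: σ = (0.16 − 0.0051)/(1.175 − (-1.341)) = 0.06.
Then μ = 0.0051 − (-1.341)·0.06 = 0.09.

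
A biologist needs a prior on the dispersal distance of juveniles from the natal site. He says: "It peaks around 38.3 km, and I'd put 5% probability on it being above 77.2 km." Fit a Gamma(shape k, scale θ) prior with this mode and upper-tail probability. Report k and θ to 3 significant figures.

k ≈ 6.64, θ ≈ 6.79

Gamma(k,θ) with k>1 has mode (k−1)θ, so θ = 38.3/(k−1).
Need P(X < 77.2) = 0.95 with θ tied to k this way. Start at k = 2, θ = 38.3: P(X<77.2) ≈ 0.598.
Too low — raise k to concentrate. Iterating converges to k ≈ 6.64.
Then θ = 38.3/(6.64−1) ≈ 6.79.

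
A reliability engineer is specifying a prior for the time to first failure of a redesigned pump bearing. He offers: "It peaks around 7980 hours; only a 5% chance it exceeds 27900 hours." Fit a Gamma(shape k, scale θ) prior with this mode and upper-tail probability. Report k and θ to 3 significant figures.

Gamma(k,θ) with k>1 has mode (k−1)θ, so θ = 7980/(k−1).
Need P(X < 27900) = 0.95 with θ tied to k this way. Start at k = 2, θ = 7980: P(X<27900) ≈ 0.864.
Too low — raise k to concentrate. Iterating converges to k ≈ 2.65.
Then θ = 7980/(2.65−1) ≈ 4840.

k ≈ 2.65, θ ≈ 4840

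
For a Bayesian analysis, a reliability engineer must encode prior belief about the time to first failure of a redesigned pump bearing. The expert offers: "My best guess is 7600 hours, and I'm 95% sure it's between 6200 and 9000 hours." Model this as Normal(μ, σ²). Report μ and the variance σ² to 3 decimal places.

μ = 7600.000, σ² = 510222.832

A symmetric 95% interval runs μ ± z·σ with z = 1.96.
Half-width = 1400, so σ = 1400/1.96 = 714.2988 and σ² = 510222.832.
μ is the stated best guess, 7600.000.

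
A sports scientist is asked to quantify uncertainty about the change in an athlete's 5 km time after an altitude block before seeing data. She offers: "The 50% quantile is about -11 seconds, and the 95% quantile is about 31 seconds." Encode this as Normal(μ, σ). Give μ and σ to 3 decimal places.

The p-quantile of Normal(μ,σ) is μ + z_p·σ, with z_{0.5} = 0 and z_{0.95} = 1.645.
Eliminate σ: μ = (z₂·x₁ − z₁·x₂)/(z₂ − z₁) = (1.645·-11 − (0)·31)/1.645 = -11.000.
Then σ = (x₂ − x₁)/(z₂ − z₁) = (31 − -11)/1.645 = 25.534.

μ = -11.000, σ = 25.534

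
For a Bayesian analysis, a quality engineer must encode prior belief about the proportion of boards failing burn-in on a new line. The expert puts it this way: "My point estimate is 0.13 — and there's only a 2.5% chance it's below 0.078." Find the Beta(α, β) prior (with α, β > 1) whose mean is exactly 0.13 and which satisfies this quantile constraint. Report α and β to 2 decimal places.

With mean 0.13 fixed, write α = 0.13s, β = 0.87s where s = α+β.
Need P(θ < 0.078) = 0.025 under Beta(0.13s, 0.87s). Normal approximation: (q−m)/√(m(1−m)/s) ≈ z_{0.025} = -1.96, so s ≈ 0.13·0.87·(-1.96)²/(0.078−0.13)² = 160.7.
At s = 160.7: P(θ<0.078) ≈ 0.014. Adjusting to match 0.025 gives s ≈ 129.61.
So α = 0.13·129.61 ≈ 16.85, β = 0.87·129.61 ≈ 112.76.

α ≈ 16.85, β ≈ 112.76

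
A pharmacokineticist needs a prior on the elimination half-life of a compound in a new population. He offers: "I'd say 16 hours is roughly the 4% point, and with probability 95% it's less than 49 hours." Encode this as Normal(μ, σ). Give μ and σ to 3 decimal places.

μ = 33.014, σ = 9.719

The p-quantile of Normal(μ,σ) is μ + z_p·σ, with z_{0.04} = -1.751 and z_{0.95} = 1.645.
Eliminate σ: μ = (z₂·x₁ − z₁·x₂)/(z₂ − z₁) = (1.645·16 − (-1.751)·49)/3.396 = 33.014.
Then σ = (x₂ − x₁)/(z₂ − z₁) = (49 − 16)/3.396 = 9.719.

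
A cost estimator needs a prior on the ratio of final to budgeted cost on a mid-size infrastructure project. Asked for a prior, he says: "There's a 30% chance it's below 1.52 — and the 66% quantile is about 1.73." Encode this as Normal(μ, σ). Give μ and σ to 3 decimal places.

For Normal(μ,σ), the p-quantile is μ + z_p·σ. Here z_{0.3} = -0.5244, z_{0.66} = 0.4125.
So 1.52 = μ − 0.5244σ and 1.73 = μ + 0.4125σ.
Subtracting: σ = (1.73 − 1.52)/(0.4125 − (-0.5244)) = 0.224.
Then μ = 1.52 − (-0.5244)·0.224 = 1.638.

μ = 1.638, σ = 0.224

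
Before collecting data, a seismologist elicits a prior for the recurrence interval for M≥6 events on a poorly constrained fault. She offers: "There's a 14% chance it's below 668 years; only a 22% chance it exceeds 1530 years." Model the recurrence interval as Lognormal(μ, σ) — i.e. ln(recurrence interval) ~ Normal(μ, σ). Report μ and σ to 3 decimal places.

μ ≈ 6.988, σ ≈ 0.447

If T ~ Lognormal(μ,σ) then ln T ~ Normal(μ,σ), so the p-quantile of ln T is μ + z_p·σ.
ln(668) = 6.504 and ln(1530) = 7.333; z_{0.14} = -1.08, z_{0.78} = 0.7722.
σ = (7.333 − 6.504)/(0.7722 − (-1.08)) = 0.447.
μ = 6.504 − (-1.08)·0.447 = 6.988.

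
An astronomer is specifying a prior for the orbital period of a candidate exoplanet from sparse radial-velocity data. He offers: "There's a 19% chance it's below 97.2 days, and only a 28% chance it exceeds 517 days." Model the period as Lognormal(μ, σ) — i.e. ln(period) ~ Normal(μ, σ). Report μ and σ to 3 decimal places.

If T ~ Lognormal(μ,σ) then ln T ~ Normal(μ,σ), so the p-quantile of ln T is μ + z_p·σ.
ln(97.2) = 4.577 and ln(517) = 6.248; z_{0.19} = -0.8779, z_{0.72} = 0.5828.
σ = (6.248 − 4.577)/(0.5828 − (-0.8779)) = 1.144.
μ = 4.577 − (-0.8779)·1.144 = 5.581.

μ ≈ 5.581, σ ≈ 1.144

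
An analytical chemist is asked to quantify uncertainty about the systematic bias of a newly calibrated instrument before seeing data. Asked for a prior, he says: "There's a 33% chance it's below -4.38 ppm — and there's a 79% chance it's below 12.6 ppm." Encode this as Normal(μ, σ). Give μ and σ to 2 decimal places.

The p-quantile of Normal(μ,σ) is μ + z_p·σ, with z_{0.33} = -0.4399 and z_{0.79} = 0.8064.
Eliminate σ: μ = (z₂·x₁ − z₁·x₂)/(z₂ − z₁) = (0.8064·-4.38 − (-0.4399)·12.6)/1.246 = 1.61.
Then σ = (x₂ − x₁)/(z₂ − z₁) = (12.6 − -4.38)/1.246 = 13.62.

μ = 1.61, σ = 13.62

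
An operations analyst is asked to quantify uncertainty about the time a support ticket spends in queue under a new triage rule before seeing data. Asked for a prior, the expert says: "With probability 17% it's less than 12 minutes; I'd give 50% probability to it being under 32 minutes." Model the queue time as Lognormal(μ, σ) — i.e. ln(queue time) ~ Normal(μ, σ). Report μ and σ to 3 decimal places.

μ ≈ 3.466, σ ≈ 1.028

If T ~ Lognormal(μ,σ) then ln T ~ Normal(μ,σ), so the p-quantile of ln T is μ + z_p·σ.
ln(12) = 2.485 and ln(32) = 3.466; z_{0.17} = -0.9542, z_{0.5} = 0.
σ = (3.466 − 2.485)/(0 − (-0.9542)) = 1.028.
μ = 2.485 − (-0.9542)·1.028 = 3.466.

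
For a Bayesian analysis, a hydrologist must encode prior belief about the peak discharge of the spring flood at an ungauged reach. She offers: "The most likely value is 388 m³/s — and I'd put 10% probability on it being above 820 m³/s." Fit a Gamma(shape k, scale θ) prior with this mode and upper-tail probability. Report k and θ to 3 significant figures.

Gamma(k,θ) with k>1 has mode (k−1)θ, so θ = 388/(k−1).
Need P(X < 820) = 0.9 with θ tied to k this way. Start at k = 2, θ = 388: P(X<820) ≈ 0.624.
Too low — raise k to concentrate. Iterating converges to k ≈ 4.43.
Then θ = 388/(4.43−1) ≈ 113.

k ≈ 4.43, θ ≈ 113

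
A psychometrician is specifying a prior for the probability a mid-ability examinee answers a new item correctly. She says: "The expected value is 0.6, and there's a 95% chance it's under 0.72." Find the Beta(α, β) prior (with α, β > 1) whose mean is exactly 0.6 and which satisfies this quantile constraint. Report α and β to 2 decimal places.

α ≈ 25.32, β ≈ 16.88

With mean 0.6 fixed, write α = 0.6s, β = 0.4s where s = α+β.
Need P(θ < 0.72) = 0.95 under Beta(0.6s, 0.4s). Normal approximation: (q−m)/√(m(1−m)/s) ≈ z_{0.95} = 1.64, so s ≈ 0.6·0.4·(1.64)²/(0.72−0.6)² = 45.1.
At s = 45.1: P(θ<0.72) ≈ 0.956. Adjusting to match 0.95 gives s ≈ 42.20.
So α = 0.6·42.20 ≈ 25.32, β = 0.4·42.20 ≈ 16.88.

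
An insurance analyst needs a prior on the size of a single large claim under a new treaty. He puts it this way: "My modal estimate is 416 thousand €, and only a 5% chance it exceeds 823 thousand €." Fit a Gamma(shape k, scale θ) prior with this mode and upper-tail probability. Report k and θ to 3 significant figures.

k ≈ 6.96, θ ≈ 69.8

Gamma(k,θ) with k>1 has mode (k−1)θ, so θ = 416/(k−1).
Need P(X < 823) = 0.95 with θ tied to k this way. Start at k = 2, θ = 416: P(X<823) ≈ 0.588.
Too low — raise k to concentrate. Iterating converges to k ≈ 6.96.
Then θ = 416/(6.96−1) ≈ 69.8.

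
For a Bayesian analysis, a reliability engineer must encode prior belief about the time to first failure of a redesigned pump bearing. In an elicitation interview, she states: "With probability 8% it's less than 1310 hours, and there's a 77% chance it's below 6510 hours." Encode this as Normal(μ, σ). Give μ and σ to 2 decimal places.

The p-quantile of Normal(μ,σ) is μ + z_p·σ, with z_{0.08} = -1.405 and z_{0.77} = 0.7388.
Eliminate σ: μ = (z₂·x₁ − z₁·x₂)/(z₂ − z₁) = (0.7388·1310 − (-1.405)·6510)/2.144 = 4717.95.
Then σ = (x₂ − x₁)/(z₂ − z₁) = (6510 − 1310)/2.144 = 2425.47.

μ = 4717.95, σ = 2425.47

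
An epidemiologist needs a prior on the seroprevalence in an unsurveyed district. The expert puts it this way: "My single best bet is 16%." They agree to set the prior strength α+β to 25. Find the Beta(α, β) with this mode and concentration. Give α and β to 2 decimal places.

α = 4.68, β = 20.32

For α,β > 1 the Beta mode is (α−1)/(α+β−2). With α+β = 25, the mode is (α−1)/23.
Set (α−1)/23 = 0.16 → α = 1 + 0.16·23 = 4.68.
β = 25 − α = 20.32.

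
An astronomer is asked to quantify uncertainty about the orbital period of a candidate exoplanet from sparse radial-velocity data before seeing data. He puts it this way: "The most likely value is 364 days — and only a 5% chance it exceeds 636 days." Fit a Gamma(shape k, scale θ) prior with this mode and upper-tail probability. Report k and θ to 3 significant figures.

Gamma(k,θ) with k>1 has mode (k−1)θ, so θ = 364/(k−1).
Need P(X < 636) = 0.95 with θ tied to k this way. Start at k = 2, θ = 364: P(X<636) ≈ 0.521.
Too low — raise k to concentrate. Iterating converges to k ≈ 9.96.
Then θ = 364/(9.96−1) ≈ 40.6.

k ≈ 9.96, θ ≈ 40.6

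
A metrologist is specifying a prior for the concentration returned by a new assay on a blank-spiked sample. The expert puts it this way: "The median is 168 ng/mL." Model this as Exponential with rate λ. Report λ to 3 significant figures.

λ ≈ 0.00413

Exponential median = ln 2 / λ, so λ = ln 2 / 168.0 = 0.00413.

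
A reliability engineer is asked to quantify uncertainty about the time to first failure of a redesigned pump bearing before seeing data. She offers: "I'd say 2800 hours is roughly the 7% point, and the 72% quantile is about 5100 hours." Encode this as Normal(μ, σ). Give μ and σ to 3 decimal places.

μ = 4448.822, σ = 1117.247

For Normal(μ,σ), the p-quantile is μ + z_p·σ. Here z_{0.07} = -1.476, z_{0.72} = 0.5828.
So 2800 = μ − 1.476σ and 5100 = μ + 0.5828σ.
Subtracting: σ = (5100 − 2800)/(0.5828 − (-1.476)) = 1117.247.
Then μ = 2800 − (-1.476)·1117.247 = 4448.822.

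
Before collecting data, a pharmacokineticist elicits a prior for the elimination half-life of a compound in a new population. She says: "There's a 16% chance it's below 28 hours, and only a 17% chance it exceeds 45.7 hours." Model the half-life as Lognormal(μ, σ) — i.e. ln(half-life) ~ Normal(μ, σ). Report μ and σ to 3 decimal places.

If T ~ Lognormal(μ,σ) then ln T ~ Normal(μ,σ), so the p-quantile of ln T is μ + z_p·σ.
ln(28) = 3.332 and ln(45.7) = 3.822; z_{0.16} = -0.9945, z_{0.83} = 0.9542.
σ = (3.822 − 3.332)/(0.9542 − (-0.9945)) = 0.251.
μ = 3.332 − (-0.9945)·0.251 = 3.582.

μ ≈ 3.582, σ ≈ 0.251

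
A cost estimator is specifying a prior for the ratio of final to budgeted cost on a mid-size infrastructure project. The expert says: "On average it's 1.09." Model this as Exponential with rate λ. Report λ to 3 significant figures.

Exponential mean = 1/λ, so λ = 1/1.09 = 0.917.

λ ≈ 0.917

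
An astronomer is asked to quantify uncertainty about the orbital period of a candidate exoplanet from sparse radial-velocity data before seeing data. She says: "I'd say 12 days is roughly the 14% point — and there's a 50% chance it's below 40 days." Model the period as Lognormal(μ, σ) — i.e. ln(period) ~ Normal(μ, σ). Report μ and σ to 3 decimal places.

μ ≈ 3.689, σ ≈ 1.114

If T ~ Lognormal(μ,σ) then ln T ~ Normal(μ,σ), so the p-quantile of ln T is μ + z_p·σ.
ln(12) = 2.485 and ln(40) = 3.689; z_{0.14} = -1.08, z_{0.5} = 0.
σ = (3.689 − 2.485)/(0 − (-1.08)) = 1.114.
μ = 2.485 − (-1.08)·1.114 = 3.689.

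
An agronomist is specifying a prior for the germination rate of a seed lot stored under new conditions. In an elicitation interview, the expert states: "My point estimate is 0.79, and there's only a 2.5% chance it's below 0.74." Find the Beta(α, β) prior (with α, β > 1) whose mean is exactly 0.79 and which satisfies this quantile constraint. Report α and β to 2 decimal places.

With mean 0.79 fixed, write α = 0.79s, β = 0.21s where s = α+β.
Need P(θ < 0.74) = 0.025 under Beta(0.79s, 0.21s). Normal approximation: (q−m)/√(m(1−m)/s) ≈ z_{0.025} = -1.96, so s ≈ 0.79·0.21·(-1.96)²/(0.74−0.79)² = 254.9.
At s = 254.9: P(θ<0.74) ≈ 0.029. Adjusting to match 0.025 gives s ≈ 274.80.
So α = 0.79·274.80 ≈ 217.10, β = 0.21·274.80 ≈ 57.71.

α ≈ 217.10, β ≈ 57.71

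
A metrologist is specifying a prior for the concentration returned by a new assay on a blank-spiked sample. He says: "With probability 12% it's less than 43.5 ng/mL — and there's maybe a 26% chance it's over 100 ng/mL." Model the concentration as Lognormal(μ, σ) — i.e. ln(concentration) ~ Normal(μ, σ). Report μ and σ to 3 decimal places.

μ ≈ 4.311, σ ≈ 0.458

If T ~ Lognormal(μ,σ) then ln T ~ Normal(μ,σ), so the p-quantile of ln T is μ + z_p·σ.
ln(43.5) = 3.773 and ln(100) = 4.605; z_{0.12} = -1.175, z_{0.74} = 0.6433.
σ = (4.605 − 3.773)/(0.6433 − (-1.175)) = 0.458.
μ = 3.773 − (-1.175)·0.458 = 4.311.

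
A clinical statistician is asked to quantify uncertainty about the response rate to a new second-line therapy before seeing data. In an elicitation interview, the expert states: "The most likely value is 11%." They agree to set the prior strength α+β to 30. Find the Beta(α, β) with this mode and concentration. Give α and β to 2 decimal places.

α = 4.08, β = 25.92

For α,β > 1 the Beta mode is (α−1)/(α+β−2). With α+β = 30, the mode is (α−1)/28.
Set (α−1)/28 = 0.11 → α = 1 + 0.11·28 = 4.08.
β = 30 − α = 25.92.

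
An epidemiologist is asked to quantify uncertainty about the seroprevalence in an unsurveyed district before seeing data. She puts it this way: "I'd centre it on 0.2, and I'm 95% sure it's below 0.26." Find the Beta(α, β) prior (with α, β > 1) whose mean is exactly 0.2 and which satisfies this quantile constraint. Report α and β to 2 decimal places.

With mean 0.2 fixed, write α = 0.2s, β = 0.8s where s = α+β.
Need P(θ < 0.26) = 0.95 under Beta(0.2s, 0.8s). Normal approximation: (q−m)/√(m(1−m)/s) ≈ z_{0.95} = 1.64, so s ≈ 0.2·0.8·(1.64)²/(0.26−0.2)² = 120.2.
At s = 120.2: P(θ<0.26) ≈ 0.943. Adjusting to match 0.95 gives s ≈ 130.12.
So α = 0.2·130.12 ≈ 26.02, β = 0.8·130.12 ≈ 104.10.

α ≈ 26.02, β ≈ 104.10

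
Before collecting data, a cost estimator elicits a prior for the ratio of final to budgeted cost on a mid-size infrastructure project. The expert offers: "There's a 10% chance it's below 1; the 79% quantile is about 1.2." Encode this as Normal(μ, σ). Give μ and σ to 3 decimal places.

μ = 1.123, σ = 0.096

For Normal(μ,σ), the p-quantile is μ + z_p·σ. Here z_{0.1} = -1.282, z_{0.79} = 0.8064.
So 1 = μ − 1.282σ and 1.2 = μ + 0.8064σ.
Subtracting: σ = (1.2 − 1)/(0.8064 − (-1.282)) = 0.096.
Then μ = 1 − (-1.282)·0.096 = 1.123.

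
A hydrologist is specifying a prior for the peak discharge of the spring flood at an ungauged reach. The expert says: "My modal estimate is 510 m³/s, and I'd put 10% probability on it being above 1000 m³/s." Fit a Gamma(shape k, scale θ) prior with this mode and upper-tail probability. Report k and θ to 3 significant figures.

Gamma(k,θ) with k>1 has mode (k−1)θ, so θ = 510/(k−1).
Need P(X < 1000) = 0.9 with θ tied to k this way. Start at k = 2, θ = 510: P(X<1000) ≈ 0.583.
Too low — raise k to concentrate. Iterating converges to k ≈ 5.22.
Then θ = 510/(5.22−1) ≈ 121.

k ≈ 5.22, θ ≈ 121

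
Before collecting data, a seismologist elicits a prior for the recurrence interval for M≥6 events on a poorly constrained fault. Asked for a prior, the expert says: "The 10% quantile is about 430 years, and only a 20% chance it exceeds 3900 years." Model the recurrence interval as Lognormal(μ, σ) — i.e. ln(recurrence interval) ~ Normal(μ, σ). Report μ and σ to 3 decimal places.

If T ~ Lognormal(μ,σ) then ln T ~ Normal(μ,σ), so the p-quantile of ln T is μ + z_p·σ.
ln(430) = 6.064 and ln(3900) = 8.269; z_{0.1} = -1.282, z_{0.8} = 0.8416.
σ = (8.269 − 6.064)/(0.8416 − (-1.282)) = 1.039.
μ = 6.064 − (-1.282)·1.039 = 7.395.

μ ≈ 7.395, σ ≈ 1.039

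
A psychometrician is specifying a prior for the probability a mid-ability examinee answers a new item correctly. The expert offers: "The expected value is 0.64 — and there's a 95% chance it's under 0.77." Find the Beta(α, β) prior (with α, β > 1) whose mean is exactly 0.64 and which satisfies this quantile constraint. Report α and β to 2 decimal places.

With mean 0.64 fixed, write α = 0.64s, β = 0.36s where s = α+β.
Need P(θ < 0.77) = 0.95 under Beta(0.64s, 0.36s). Normal approximation: (q−m)/√(m(1−m)/s) ≈ z_{0.95} = 1.64, so s ≈ 0.64·0.36·(1.64)²/(0.77−0.64)² = 36.9.
At s = 36.9: P(θ<0.77) ≈ 0.959. Adjusting to match 0.95 gives s ≈ 33.32.
So α = 0.64·33.32 ≈ 21.32, β = 0.36·33.32 ≈ 11.99.

α ≈ 21.32, β ≈ 11.99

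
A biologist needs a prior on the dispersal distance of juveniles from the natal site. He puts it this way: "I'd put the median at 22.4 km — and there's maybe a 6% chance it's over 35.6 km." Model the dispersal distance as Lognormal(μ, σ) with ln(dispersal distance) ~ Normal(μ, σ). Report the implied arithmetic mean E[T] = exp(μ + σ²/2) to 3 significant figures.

If T ~ Lognormal(μ,σ) then ln T ~ Normal(μ,σ), so the p-quantile of ln T is μ + z_p·σ.
ln(22.4) = 3.109 and ln(35.6) = 3.572; z_{0.5} = 0, z_{0.94} = 1.555.
σ = (3.572 − 3.109)/(1.555 − (0)) = 0.298.
μ = 3.109 − (0)·0.298 = 3.109.
E[T] = exp(μ + σ²/2) = exp(3.109 + 0.0444) = 23.4 km.

E[T] ≈ 23.4 km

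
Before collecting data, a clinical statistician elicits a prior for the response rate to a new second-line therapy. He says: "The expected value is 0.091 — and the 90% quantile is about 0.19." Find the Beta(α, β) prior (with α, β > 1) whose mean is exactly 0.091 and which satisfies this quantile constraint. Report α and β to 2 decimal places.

α ≈ 1.37, β ≈ 13.64

With mean 0.091 fixed, write α = 0.091s, β = 0.909s where s = α+β.
Need P(θ < 0.19) = 0.9 under Beta(0.091s, 0.909s). Normal approximation: (q−m)/√(m(1−m)/s) ≈ z_{0.9} = 1.28, so s ≈ 0.091·0.909·(1.28)²/(0.19−0.091)² = 13.9.
At s = 13.9: P(θ<0.19) ≈ 0.894. Adjusting to match 0.9 gives s ≈ 15.01.
So α = 0.091·15.01 ≈ 1.37, β = 0.909·15.01 ≈ 13.64.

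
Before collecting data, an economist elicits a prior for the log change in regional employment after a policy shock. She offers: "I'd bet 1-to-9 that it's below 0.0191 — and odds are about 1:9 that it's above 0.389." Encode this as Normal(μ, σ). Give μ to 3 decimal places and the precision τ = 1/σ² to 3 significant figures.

μ = 0.204, τ = 48

The p-quantile of Normal(μ,σ) is μ + z_p·σ, with z_{0.1} = -1.282 and z_{0.9} = 1.282.
Eliminate σ: μ = (z₂·x₁ − z₁·x₂)/(z₂ − z₁) = (1.282·0.0191 − (-1.282)·0.389)/2.563 = 0.204.
Then σ = (x₂ − x₁)/(z₂ − z₁) = (0.389 − 0.0191)/2.563 = 0.144.
Precision τ = 1/σ² = 1/0.1443² = 48.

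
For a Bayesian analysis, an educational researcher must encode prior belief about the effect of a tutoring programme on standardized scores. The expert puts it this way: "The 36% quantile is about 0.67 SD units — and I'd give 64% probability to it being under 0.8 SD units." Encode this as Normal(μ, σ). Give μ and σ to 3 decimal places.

For Normal(μ,σ), the p-quantile is μ + z_p·σ. Here z_{0.36} = -0.3585, z_{0.64} = 0.3585.
So 0.67 = μ − 0.3585σ and 0.8 = μ + 0.3585σ.
Subtracting: σ = (0.8 − 0.67)/(0.3585 − (-0.3585)) = 0.181.
Then μ = 0.67 − (-0.3585)·0.181 = 0.735.

μ = 0.735, σ = 0.181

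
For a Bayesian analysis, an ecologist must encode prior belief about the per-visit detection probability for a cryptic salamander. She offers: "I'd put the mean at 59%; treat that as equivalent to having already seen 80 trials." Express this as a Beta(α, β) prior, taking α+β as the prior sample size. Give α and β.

α = 47.2, β = 32.8

Under the effective-sample-size interpretation, Beta(α, β) has prior mean α/(α+β) and prior sample size α+β.
So α+β = 80 and α/(α+β) = 0.59, giving α = 0.59·80 = 47.2 and β = 80 − 47.2 = 32.8.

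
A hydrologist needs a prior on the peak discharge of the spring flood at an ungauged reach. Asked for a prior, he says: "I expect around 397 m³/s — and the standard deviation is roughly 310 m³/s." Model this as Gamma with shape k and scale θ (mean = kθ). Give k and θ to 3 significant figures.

k ≈ 1.64, θ ≈ 242

For Gamma(k, scale θ): mean = kθ, variance = kθ², so CV = 1/√k.
CV = SD/mean = 310/397 = 0.7809, hence k = 1/CV² = 1.64.
Then θ = mean/k = 397/1.64 = 242.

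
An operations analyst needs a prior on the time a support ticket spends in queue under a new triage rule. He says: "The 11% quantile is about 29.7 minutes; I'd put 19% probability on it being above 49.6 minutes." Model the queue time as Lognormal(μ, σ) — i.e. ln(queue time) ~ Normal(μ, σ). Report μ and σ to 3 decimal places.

If T ~ Lognormal(μ,σ) then ln T ~ Normal(μ,σ), so the p-quantile of ln T is μ + z_p·σ.
ln(29.7) = 3.391 and ln(49.6) = 3.904; z_{0.11} = -1.227, z_{0.81} = 0.8779.
σ = (3.904 − 3.391)/(0.8779 − (-1.227)) = 0.244.
μ = 3.391 − (-1.227)·0.244 = 3.690.

μ ≈ 3.690, σ ≈ 0.244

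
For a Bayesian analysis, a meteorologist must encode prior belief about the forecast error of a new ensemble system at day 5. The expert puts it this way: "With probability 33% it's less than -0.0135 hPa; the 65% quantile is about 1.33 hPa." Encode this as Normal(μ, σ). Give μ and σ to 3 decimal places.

For Normal(μ,σ), the p-quantile is μ + z_p·σ. Here z_{0.33} = -0.4399, z_{0.65} = 0.3853.
So -0.0135 = μ − 0.4399σ and 1.33 = μ + 0.3853σ.
Subtracting: σ = (1.33 − -0.0135)/(0.3853 − (-0.4399)) = 1.628.
Then μ = -0.0135 − (-0.4399)·1.628 = 0.703.

μ = 0.703, σ = 1.628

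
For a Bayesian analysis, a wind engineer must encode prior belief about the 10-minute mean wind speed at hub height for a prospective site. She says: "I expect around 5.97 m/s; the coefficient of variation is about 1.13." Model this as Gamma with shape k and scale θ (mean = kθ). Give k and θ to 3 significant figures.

For Gamma(k, scale θ): mean = kθ, variance = kθ², so CV = 1/√k.
CV = 1.13, hence k = 1/CV² = 0.783.
Then θ = mean/k = 5.97/0.783 = 7.62.

k ≈ 0.783, θ ≈ 7.62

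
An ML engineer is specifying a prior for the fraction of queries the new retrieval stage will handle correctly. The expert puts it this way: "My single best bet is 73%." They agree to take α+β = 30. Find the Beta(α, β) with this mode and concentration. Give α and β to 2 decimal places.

α = 21.44, β = 8.56

For α,β > 1 the Beta mode is (α−1)/(α+β−2). With α+β = 30, the mode is (α−1)/28.
Set (α−1)/28 = 0.73 → α = 1 + 0.73·28 = 21.44.
β = 30 − α = 8.56.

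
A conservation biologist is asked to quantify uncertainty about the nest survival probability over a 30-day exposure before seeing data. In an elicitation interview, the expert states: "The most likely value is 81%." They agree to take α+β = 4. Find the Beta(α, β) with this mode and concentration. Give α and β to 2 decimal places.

α = 2.62, β = 1.38

For α,β > 1 the Beta mode is (α−1)/(α+β−2). With α+β = 4, the mode is (α−1)/2.
Set (α−1)/2 = 0.81 → α = 1 + 0.81·2 = 2.62.
β = 4 − α = 1.38.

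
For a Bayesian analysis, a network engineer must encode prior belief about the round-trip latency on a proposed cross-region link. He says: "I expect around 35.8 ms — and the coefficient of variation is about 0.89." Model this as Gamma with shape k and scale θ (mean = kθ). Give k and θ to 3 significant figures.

For Gamma(k, scale θ): mean = kθ, variance = kθ², so CV = 1/√k.
CV = 0.89, hence k = 1/CV² = 1.26.
Then θ = mean/k = 35.8/1.26 = 28.4.

k ≈ 1.26, θ ≈ 28.4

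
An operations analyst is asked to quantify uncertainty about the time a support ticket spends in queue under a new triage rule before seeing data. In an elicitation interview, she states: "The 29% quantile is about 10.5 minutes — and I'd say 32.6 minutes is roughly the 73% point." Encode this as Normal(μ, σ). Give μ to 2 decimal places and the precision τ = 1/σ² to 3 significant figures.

μ = 20.99, τ = 0.00278

The p-quantile of Normal(μ,σ) is μ + z_p·σ, with z_{0.29} = -0.5534 and z_{0.73} = 0.6128.
Eliminate σ: μ = (z₂·x₁ − z₁·x₂)/(z₂ − z₁) = (0.6128·10.5 − (-0.5534)·32.6)/1.166 = 20.99.
Then σ = (x₂ − x₁)/(z₂ − z₁) = (32.6 − 10.5)/1.166 = 18.95.
Precision τ = 1/σ² = 1/18.95² = 0.00278.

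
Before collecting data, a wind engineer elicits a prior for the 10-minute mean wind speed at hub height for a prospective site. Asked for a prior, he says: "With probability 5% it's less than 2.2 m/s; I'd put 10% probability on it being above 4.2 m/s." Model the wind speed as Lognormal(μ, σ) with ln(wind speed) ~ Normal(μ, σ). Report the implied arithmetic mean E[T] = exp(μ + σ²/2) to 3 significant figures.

If T ~ Lognormal(μ,σ) then ln T ~ Normal(μ,σ), so the p-quantile of ln T is μ + z_p·σ.
ln(2.2) = 0.7885 and ln(4.2) = 1.435; z_{0.05} = -1.645, z_{0.9} = 1.282.
σ = (1.435 − 0.7885)/(1.282 − (-1.645)) = 0.221.
μ = 0.7885 − (-1.645)·0.221 = 1.152.
E[T] = exp(μ + σ²/2) = exp(1.152 + 0.0244) = 3.24 m/s.

E[T] ≈ 3.24 m/s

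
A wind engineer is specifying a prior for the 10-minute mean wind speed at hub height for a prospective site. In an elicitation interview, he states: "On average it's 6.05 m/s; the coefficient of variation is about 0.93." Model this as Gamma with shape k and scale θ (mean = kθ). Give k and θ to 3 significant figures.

k ≈ 1.16, θ ≈ 5.23

For Gamma(k, scale θ): mean = kθ, variance = kθ², so CV = 1/√k.
CV = 0.93, hence k = 1/CV² = 1.16.
Then θ = mean/k = 6.05/1.16 = 5.23.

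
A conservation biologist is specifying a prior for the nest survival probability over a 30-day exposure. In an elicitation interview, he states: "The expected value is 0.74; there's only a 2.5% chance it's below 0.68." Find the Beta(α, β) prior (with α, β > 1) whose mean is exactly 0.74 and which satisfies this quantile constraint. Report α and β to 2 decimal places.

α ≈ 161.81, β ≈ 56.85

With mean 0.74 fixed, write α = 0.74s, β = 0.26s where s = α+β.
Need P(θ < 0.68) = 0.025 under Beta(0.74s, 0.26s). Normal approximation: (q−m)/√(m(1−m)/s) ≈ z_{0.025} = -1.96, so s ≈ 0.74·0.26·(-1.96)²/(0.68−0.74)² = 205.3.
At s = 205.3: P(θ<0.68) ≈ 0.029. Adjusting to match 0.025 gives s ≈ 218.67.
So α = 0.74·218.67 ≈ 161.81, β = 0.26·218.67 ≈ 56.85.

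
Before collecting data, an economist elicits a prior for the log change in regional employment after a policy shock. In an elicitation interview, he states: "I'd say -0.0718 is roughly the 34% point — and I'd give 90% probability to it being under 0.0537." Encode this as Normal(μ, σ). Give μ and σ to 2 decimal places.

For Normal(μ,σ), the p-quantile is μ + z_p·σ. Here z_{0.34} = -0.4125, z_{0.9} = 1.282.
So -0.0718 = μ − 0.4125σ and 0.0537 = μ + 1.282σ.
Subtracting: σ = (0.0537 − -0.0718)/(1.282 − (-0.4125)) = 0.07.
Then μ = -0.0718 − (-0.4125)·0.07 = -0.04.

μ = -0.04, σ = 0.07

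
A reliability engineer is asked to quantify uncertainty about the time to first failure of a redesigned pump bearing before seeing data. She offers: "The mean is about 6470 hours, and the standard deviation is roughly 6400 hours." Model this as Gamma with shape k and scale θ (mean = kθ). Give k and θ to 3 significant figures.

For Gamma(k, scale θ): mean = kθ, variance = kθ², so CV = 1/√k.
CV = SD/mean = 6400/6470 = 0.9892, hence k = 1/CV² = 1.02.
Then θ = mean/k = 6470/1.02 = 6330.

k ≈ 1.02, θ ≈ 6330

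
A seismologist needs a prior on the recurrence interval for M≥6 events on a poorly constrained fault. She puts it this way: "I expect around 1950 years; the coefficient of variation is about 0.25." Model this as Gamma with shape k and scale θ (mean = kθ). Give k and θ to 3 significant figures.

For Gamma(k, scale θ): mean = kθ, variance = kθ², so CV = 1/√k.
CV = 0.25, hence k = 1/CV² = 16.
Then θ = mean/k = 1950/16 = 122.

k ≈ 16, θ ≈ 122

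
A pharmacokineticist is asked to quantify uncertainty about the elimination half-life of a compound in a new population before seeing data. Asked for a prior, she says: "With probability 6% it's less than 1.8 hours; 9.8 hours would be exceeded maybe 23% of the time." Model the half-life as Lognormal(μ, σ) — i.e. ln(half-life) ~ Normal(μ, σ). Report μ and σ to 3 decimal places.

If T ~ Lognormal(μ,σ) then ln T ~ Normal(μ,σ), so the p-quantile of ln T is μ + z_p·σ.
ln(1.8) = 0.5878 and ln(9.8) = 2.282; z_{0.06} = -1.555, z_{0.77} = 0.7388.
σ = (2.282 − 0.5878)/(0.7388 − (-1.555)) = 0.739.
μ = 0.5878 − (-1.555)·0.739 = 1.737.

μ ≈ 1.737, σ ≈ 0.739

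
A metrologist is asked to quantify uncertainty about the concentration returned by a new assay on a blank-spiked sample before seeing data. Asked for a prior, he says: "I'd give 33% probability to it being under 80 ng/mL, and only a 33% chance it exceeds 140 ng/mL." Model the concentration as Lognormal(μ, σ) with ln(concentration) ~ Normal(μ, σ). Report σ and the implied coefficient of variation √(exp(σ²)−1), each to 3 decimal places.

If T ~ Lognormal(μ,σ) then ln T ~ Normal(μ,σ), so the p-quantile of ln T is μ + z_p·σ.
ln(80) = 4.382 and ln(140) = 4.942; z_{0.33} = -0.4399, z_{0.67} = 0.4399.
σ = (4.942 − 4.382)/(0.4399 − (-0.4399)) = 0.636.
μ = 4.382 − (-0.4399)·0.636 = 4.662.
CV = √(exp(σ²)−1) = √(exp(0.4046)−1) = 0.706.

σ ≈ 0.636, CV ≈ 0.706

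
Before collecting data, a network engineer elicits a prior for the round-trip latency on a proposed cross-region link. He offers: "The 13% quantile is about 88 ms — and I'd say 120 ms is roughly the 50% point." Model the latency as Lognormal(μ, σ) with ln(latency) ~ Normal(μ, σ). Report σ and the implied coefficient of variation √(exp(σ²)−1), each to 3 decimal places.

σ ≈ 0.275, CV ≈ 0.281

If T ~ Lognormal(μ,σ) then ln T ~ Normal(μ,σ), so the p-quantile of ln T is μ + z_p·σ.
ln(88) = 4.477 and ln(120) = 4.787; z_{0.13} = -1.126, z_{0.5} = 0.
σ = (4.787 − 4.477)/(0 − (-1.126)) = 0.275.
μ = 4.477 − (-1.126)·0.275 = 4.787.
CV = √(exp(σ²)−1) = √(exp(0.0758)−1) = 0.281.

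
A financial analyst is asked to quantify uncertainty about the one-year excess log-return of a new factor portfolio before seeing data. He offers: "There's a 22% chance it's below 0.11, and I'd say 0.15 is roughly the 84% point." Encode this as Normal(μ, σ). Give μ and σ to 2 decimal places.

The p-quantile of Normal(μ,σ) is μ + z_p·σ, with z_{0.22} = -0.7722 and z_{0.84} = 0.9945.
Eliminate σ: μ = (z₂·x₁ − z₁·x₂)/(z₂ − z₁) = (0.9945·0.11 − (-0.7722)·0.15)/1.767 = 0.13.
Then σ = (x₂ − x₁)/(z₂ − z₁) = (0.15 − 0.11)/1.767 = 0.02.

μ = 0.13, σ = 0.02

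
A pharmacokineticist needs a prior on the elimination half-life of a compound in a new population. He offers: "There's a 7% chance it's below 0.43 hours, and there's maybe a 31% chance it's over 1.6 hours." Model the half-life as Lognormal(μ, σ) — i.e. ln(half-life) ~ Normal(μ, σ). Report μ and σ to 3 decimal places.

If T ~ Lognormal(μ,σ) then ln T ~ Normal(μ,σ), so the p-quantile of ln T is μ + z_p·σ.
ln(0.43) = -0.844 and ln(1.6) = 0.47; z_{0.07} = -1.476, z_{0.69} = 0.4959.
σ = (0.47 − -0.844)/(0.4959 − (-1.476)) = 0.666.
μ = -0.844 − (-1.476)·0.666 = 0.140.

μ ≈ 0.140, σ ≈ 0.666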